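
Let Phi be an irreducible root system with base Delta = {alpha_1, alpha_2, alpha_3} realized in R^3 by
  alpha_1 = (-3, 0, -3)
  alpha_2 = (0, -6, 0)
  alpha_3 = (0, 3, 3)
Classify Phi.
C_3 (sp(6))

Compute the Cartan integers a_ij = 2(alpha_i, alpha_j)/(alpha_j, alpha_j); the resulting 3x3 Cartan matrix is
[[2, 0, -1], [0, 2, -2], [-1, -1, 2]].
The roots have two lengths (squared-length ratio 2:1); the short ones are alpha_{1,3}. The associated Dynkin diagram is a chain of 3 nodes with a double edge at one end; the terminal node there is the unique long simple root (C_3), so the type is C_3 (the algebra sp(6)).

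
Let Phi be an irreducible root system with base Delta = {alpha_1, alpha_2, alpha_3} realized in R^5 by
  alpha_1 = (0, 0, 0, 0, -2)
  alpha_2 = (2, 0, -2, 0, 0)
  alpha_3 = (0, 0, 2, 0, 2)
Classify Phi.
Compute the Cartan integers a_ij = 2(alpha_i, alpha_j)/(alpha_j, alpha_j); the resulting 3x3 Cartan matrix is
[[2, 0, -1], [0, 2, -1], [-2, -1, 2]].
The roots have two lengths (squared-length ratio 2:1); the short ones are alpha_{1}. The associated Dynkin diagram is a chain of 3 nodes with a double edge at one end; the terminal node there is the unique short simple root (B_3), so the type is B_3 (the algebra so(7)).

type B_3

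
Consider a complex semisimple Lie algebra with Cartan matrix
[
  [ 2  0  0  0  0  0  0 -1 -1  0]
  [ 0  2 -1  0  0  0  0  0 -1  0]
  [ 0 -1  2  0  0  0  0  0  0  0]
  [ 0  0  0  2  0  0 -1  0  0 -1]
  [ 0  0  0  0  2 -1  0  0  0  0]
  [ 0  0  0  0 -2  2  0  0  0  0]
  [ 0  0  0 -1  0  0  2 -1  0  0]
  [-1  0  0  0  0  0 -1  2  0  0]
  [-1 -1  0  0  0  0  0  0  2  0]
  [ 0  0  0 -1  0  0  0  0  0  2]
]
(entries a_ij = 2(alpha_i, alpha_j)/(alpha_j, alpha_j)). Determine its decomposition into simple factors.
A_8 (sl(9)) ⊕ B_2 (so(5))

The diagram associated to this matrix has two connected components: the simple roots {alpha_1, alpha_2, alpha_3, alpha_4, alpha_7, alpha_8, alpha_9, alpha_10} form a chain of 8 nodes with single edges (A_8), and {alpha_5, alpha_6} form a chain of 2 nodes with a double edge at one end; the terminal node there is the unique short simple root (B_2). A semisimple Lie algebra decomposes uniquely as the direct sum of simple ideals, one per connected component of its Dynkin diagram, so g ≅ A_8 ⊕ B_2 (dimension 80 + 10 = 90).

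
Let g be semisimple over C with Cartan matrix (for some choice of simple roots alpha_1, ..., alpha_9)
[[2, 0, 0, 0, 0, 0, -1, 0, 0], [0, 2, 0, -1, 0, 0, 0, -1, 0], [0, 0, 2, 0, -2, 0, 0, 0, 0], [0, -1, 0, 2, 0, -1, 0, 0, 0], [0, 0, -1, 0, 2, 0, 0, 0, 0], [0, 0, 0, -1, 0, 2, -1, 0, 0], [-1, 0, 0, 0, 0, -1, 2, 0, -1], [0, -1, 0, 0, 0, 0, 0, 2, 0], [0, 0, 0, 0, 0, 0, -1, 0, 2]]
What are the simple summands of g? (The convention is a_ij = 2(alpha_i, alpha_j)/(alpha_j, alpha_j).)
The diagram associated to this matrix has two connected components: the simple roots {alpha_3, alpha_5} form a chain of 2 nodes with a double edge at one end; the terminal node there is the unique short simple root (B_2), and {alpha_1, alpha_2, alpha_4, alpha_6, alpha_7, alpha_8, alpha_9} form a chain of 5 nodes with a fork of two nodes at one end (D_7). A semisimple Lie algebra decomposes uniquely as the direct sum of simple ideals, one per connected component of its Dynkin diagram, so g ≅ B_2 ⊕ D_7 (dimension 10 + 91 = 101).

B_2 + D_7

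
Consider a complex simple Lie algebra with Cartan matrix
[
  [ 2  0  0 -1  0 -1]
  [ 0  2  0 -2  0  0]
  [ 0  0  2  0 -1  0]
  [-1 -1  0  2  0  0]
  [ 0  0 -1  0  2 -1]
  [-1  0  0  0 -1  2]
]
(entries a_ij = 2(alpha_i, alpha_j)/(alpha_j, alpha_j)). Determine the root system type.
The matrix has rank 6 with 2's on the diagonal. Reading the off-diagonal entries as Dynkin edges (a single edge where a_ij = a_ji = -1; a double or triple edge where a_ij * a_ji = 2 or 3), the diagram is a chain of 6 nodes with a double edge at one end; the terminal node there is the unique long simple root (C_6). One simple-root ordering that puts it in standard form is (alpha_3, alpha_5, alpha_6, alpha_1, alpha_4, alpha_2). So the algebra is type C_6, i.e. sp(12).

type C_6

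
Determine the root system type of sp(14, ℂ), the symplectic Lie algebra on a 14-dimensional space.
This is sp(14), which has dimension 14(14+1)/2 = 105 and rank 14/2 = 7. In the classification of classical Lie algebras, the symplectic algebra sp(2n) has type C_n; here n = 7, so the Dynkin diagram is a chain of 7 nodes with a double edge at one end; the terminal node there is the unique long simple root (C_7). Hence the type is C_7.

C_7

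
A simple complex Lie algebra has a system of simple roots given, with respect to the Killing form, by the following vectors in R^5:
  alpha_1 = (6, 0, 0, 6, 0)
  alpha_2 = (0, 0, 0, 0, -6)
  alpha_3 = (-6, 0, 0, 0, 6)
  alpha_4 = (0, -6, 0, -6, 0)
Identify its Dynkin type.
Compute the Cartan integers a_ij = 2(alpha_i, alpha_j)/(alpha_j, alpha_j); the resulting 4x4 Cartan matrix is
[[2, 0, -1, -1], [0, 2, -1, 0], [-1, -2, 2, 0], [-1, 0, 0, 2]].
The roots have two lengths (squared-length ratio 2:1); the short ones are alpha_{2}. The associated Dynkin diagram is a chain of 4 nodes with a double edge at one end; the terminal node there is the unique short simple root (B_4), so the type is B_4 (the algebra so(9)).

B4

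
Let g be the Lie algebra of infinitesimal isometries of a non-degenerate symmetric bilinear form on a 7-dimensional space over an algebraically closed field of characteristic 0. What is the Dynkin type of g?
B3

This is so(7) with 7 odd, which has dimension 7(7-1)/2 = 21 and rank (7-1)/2 = 3. In the classification of classical Lie algebras, the orthogonal algebra so(2n+1) in an odd number of variables has type B_n; here n = 3, so the Dynkin diagram is a chain of 3 nodes with a double edge at one end; the terminal node there is the unique short simple root (B_3). Hence the type is B_3.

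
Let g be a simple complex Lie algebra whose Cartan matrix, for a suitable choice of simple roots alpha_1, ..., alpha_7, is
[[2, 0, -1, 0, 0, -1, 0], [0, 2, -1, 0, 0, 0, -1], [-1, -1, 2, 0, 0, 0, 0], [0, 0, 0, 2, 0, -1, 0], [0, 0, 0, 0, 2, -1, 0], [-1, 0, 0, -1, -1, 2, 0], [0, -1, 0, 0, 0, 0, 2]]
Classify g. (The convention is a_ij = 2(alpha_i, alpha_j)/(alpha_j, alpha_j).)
The matrix has rank 7 with 2's on the diagonal. Reading the off-diagonal entries as Dynkin edges (a single edge where a_ij = a_ji = -1; a double or triple edge where a_ij * a_ji = 2 or 3), the diagram is a chain of 5 nodes with a fork of two nodes at one end (D_7). One simple-root ordering that puts it in standard form is (alpha_7, alpha_2, alpha_3, alpha_1, alpha_6, alpha_5, alpha_4). So the algebra is type D_7, i.e. so(14).

D_7 (so(14))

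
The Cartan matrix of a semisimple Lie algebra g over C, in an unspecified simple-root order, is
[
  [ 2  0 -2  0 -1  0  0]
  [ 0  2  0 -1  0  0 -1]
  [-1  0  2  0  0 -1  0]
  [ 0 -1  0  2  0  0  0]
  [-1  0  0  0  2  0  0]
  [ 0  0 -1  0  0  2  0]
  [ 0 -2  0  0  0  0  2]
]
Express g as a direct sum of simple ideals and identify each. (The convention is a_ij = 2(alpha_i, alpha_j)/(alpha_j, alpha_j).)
The diagram associated to this matrix has two connected components: the simple roots {alpha_2, alpha_4, alpha_7} form a chain of 3 nodes with a double edge at one end; the terminal node there is the unique long simple root (C_3), and {alpha_1, alpha_3, alpha_5, alpha_6} form a chain of 4 nodes with a double edge between the middle two (F_4). A semisimple Lie algebra decomposes uniquely as the direct sum of simple ideals, one per connected component of its Dynkin diagram, so g ≅ C_3 ⊕ F_4 (dimension 21 + 52 = 73).

C3 ⊕ F4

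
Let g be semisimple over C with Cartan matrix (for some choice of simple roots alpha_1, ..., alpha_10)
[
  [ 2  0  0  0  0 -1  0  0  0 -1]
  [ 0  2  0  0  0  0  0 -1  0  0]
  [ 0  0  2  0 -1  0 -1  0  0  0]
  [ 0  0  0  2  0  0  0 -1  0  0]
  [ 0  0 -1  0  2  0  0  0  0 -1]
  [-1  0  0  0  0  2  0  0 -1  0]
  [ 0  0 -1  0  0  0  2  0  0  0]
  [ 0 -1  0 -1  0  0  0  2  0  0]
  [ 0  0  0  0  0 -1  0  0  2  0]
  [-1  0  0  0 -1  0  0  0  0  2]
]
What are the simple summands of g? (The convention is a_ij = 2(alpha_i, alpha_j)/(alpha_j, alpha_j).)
type A_3 + type A_7

The diagram associated to this matrix has two connected components: the simple roots {alpha_2, alpha_4, alpha_8} form a chain of 3 nodes with single edges (A_3), and {alpha_1, alpha_3, alpha_5, alpha_6, alpha_7, alpha_9, alpha_10} form a chain of 7 nodes with single edges (A_7). A semisimple Lie algebra decomposes uniquely as the direct sum of simple ideals, one per connected component of its Dynkin diagram, so g ≅ A_3 ⊕ A_7 (dimension 15 + 63 = 78).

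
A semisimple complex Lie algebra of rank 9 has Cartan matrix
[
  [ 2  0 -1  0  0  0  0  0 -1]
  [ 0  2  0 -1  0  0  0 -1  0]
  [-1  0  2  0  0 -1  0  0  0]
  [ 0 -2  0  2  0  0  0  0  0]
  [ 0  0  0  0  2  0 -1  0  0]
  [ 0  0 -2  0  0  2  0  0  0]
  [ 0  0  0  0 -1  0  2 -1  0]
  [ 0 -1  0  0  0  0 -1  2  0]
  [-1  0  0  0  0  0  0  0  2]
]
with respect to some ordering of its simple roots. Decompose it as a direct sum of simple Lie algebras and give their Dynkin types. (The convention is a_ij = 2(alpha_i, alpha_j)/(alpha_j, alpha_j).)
type C_4 ⊕ type C_5

The diagram associated to this matrix has two connected components: the simple roots {alpha_1, alpha_3, alpha_6, alpha_9} form a chain of 4 nodes with a double edge at one end; the terminal node there is the unique long simple root (C_4), and {alpha_2, alpha_4, alpha_5, alpha_7, alpha_8} form a chain of 5 nodes with a double edge at one end; the terminal node there is the unique long simple root (C_5). A semisimple Lie algebra decomposes uniquely as the direct sum of simple ideals, one per connected component of its Dynkin diagram, so g ≅ C_4 ⊕ C_5 (dimension 36 + 55 = 91).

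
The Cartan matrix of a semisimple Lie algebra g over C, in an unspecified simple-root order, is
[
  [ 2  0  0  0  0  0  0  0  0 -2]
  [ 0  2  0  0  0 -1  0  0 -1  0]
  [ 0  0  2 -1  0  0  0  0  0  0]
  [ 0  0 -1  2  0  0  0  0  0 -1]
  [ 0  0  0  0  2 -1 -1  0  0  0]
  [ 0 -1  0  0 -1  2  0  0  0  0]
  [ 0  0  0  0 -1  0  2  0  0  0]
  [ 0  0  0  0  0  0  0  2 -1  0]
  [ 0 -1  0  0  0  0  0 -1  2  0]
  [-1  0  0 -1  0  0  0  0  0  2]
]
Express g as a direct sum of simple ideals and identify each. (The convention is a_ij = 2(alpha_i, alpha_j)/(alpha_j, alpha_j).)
A6 ⊕ C4

The diagram associated to this matrix has two connected components: the simple roots {alpha_2, alpha_5, alpha_6, alpha_7, alpha_8, alpha_9} form a chain of 6 nodes with single edges (A_6), and {alpha_1, alpha_3, alpha_4, alpha_10} form a chain of 4 nodes with a double edge at one end; the terminal node there is the unique long simple root (C_4). A semisimple Lie algebra decomposes uniquely as the direct sum of simple ideals, one per connected component of its Dynkin diagram, so g ≅ A_6 ⊕ C_4 (dimension 48 + 36 = 84).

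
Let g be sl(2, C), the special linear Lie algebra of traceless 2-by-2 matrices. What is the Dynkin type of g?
This is sl(2), which has dimension 2^2 - 1 = 3 and rank 2 - 1 = 1 (a Cartan subalgebra is the diagonal traceless matrices). In the classification of classical Lie algebras, the special linear algebra sl(n+1) has type A_n; here n = 1, so the Dynkin diagram is a chain of 1 nodes with single edges (A_1). Hence the type is A_1.

A_1 (sl(2))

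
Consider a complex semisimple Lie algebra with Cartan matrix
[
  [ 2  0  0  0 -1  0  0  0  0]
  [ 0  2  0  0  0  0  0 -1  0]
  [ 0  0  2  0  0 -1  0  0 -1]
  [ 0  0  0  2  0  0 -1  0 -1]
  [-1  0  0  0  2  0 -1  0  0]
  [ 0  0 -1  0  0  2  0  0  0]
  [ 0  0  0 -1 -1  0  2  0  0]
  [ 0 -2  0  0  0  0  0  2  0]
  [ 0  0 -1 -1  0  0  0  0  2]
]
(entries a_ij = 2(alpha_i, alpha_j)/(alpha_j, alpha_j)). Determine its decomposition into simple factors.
A7 + B2

The diagram associated to this matrix has two connected components: the simple roots {alpha_1, alpha_3, alpha_4, alpha_5, alpha_6, alpha_7, alpha_9} form a chain of 7 nodes with single edges (A_7), and {alpha_2, alpha_8} form a chain of 2 nodes with a double edge at one end; the terminal node there is the unique short simple root (B_2). A semisimple Lie algebra decomposes uniquely as the direct sum of simple ideals, one per connected component of its Dynkin diagram, so g ≅ A_7 ⊕ B_2 (dimension 63 + 10 = 73).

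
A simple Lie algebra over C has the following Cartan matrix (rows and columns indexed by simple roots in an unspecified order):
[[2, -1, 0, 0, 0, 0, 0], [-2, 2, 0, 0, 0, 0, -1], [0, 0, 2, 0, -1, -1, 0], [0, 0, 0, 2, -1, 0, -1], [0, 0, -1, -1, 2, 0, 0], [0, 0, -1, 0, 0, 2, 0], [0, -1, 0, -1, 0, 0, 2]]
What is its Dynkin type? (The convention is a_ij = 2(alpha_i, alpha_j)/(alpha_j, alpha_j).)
B7

The matrix has rank 7 with 2's on the diagonal. Reading the off-diagonal entries as Dynkin edges (a single edge where a_ij = a_ji = -1; a double or triple edge where a_ij * a_ji = 2 or 3), the diagram is a chain of 7 nodes with a double edge at one end; the terminal node there is the unique short simple root (B_7). One simple-root ordering that puts it in standard form is (alpha_6, alpha_3, alpha_5, alpha_4, alpha_7, alpha_2, alpha_1). So the algebra is type B_7, i.e. so(15).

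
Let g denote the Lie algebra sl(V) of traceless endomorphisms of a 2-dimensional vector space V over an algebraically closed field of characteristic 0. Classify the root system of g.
A_1

This is sl(2), which has dimension 2^2 - 1 = 3 and rank 2 - 1 = 1 (a Cartan subalgebra is the diagonal traceless matrices). In the classification of classical Lie algebras, the special linear algebra sl(n+1) has type A_n; here n = 1, so the Dynkin diagram is a chain of 1 nodes with single edges (A_1). Hence the type is A_1.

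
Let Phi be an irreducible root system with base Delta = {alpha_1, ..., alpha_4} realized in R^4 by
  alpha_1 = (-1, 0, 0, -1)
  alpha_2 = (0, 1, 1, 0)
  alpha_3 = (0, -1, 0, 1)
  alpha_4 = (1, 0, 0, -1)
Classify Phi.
Compute the Cartan integers a_ij = 2(alpha_i, alpha_j)/(alpha_j, alpha_j); the resulting 4x4 Cartan matrix is
[[2, 0, -1, 0], [0, 2, -1, 0], [-1, -1, 2, -1], [0, 0, -1, 2]].
All simple roots have the same length, so the diagram is simply laced. The associated Dynkin diagram is a chain of 2 nodes with a fork of two nodes at one end (D_4), so the type is D_4 (the algebra so(8)).

type D_4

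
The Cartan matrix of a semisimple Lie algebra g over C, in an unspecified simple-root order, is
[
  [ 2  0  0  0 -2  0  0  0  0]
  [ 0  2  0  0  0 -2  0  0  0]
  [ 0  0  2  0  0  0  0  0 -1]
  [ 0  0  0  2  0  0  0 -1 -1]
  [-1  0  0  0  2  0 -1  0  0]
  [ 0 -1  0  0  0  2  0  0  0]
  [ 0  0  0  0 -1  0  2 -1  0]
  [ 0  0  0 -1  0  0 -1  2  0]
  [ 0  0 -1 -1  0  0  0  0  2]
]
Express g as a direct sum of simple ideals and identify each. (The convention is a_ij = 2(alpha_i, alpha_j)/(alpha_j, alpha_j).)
The diagram associated to this matrix has two connected components: the simple roots {alpha_2, alpha_6} form a chain of 2 nodes with a double edge at one end; the terminal node there is the unique short simple root (B_2), and {alpha_1, alpha_3, alpha_4, alpha_5, alpha_7, alpha_8, alpha_9} form a chain of 7 nodes with a double edge at one end; the terminal node there is the unique long simple root (C_7). A semisimple Lie algebra decomposes uniquely as the direct sum of simple ideals, one per connected component of its Dynkin diagram, so g ≅ B_2 ⊕ C_7 (dimension 10 + 105 = 115).

B_2 + C_7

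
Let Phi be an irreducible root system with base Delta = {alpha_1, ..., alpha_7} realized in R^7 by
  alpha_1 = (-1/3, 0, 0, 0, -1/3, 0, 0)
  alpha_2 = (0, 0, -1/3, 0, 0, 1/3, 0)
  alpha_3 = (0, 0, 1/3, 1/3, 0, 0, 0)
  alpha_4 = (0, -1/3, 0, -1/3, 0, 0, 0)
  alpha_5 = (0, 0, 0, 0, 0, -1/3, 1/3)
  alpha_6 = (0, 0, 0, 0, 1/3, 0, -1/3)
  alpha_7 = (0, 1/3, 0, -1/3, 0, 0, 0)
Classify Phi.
Compute the Cartan integers a_ij = 2(alpha_i, alpha_j)/(alpha_j, alpha_j); the resulting 7x7 Cartan matrix is
[[2, 0, 0, 0, 0, -1, 0], [0, 2, -1, 0, -1, 0, 0], [0, -1, 2, -1, 0, 0, -1], [0, 0, -1, 2, 0, 0, 0], [0, -1, 0, 0, 2, -1, 0], [-1, 0, 0, 0, -1, 2, 0], [0, 0, -1, 0, 0, 0, 2]].
All simple roots have the same length, so the diagram is simply laced. The associated Dynkin diagram is a chain of 5 nodes with a fork of two nodes at one end (D_7), so the type is D_7 (the algebra so(14)).

D7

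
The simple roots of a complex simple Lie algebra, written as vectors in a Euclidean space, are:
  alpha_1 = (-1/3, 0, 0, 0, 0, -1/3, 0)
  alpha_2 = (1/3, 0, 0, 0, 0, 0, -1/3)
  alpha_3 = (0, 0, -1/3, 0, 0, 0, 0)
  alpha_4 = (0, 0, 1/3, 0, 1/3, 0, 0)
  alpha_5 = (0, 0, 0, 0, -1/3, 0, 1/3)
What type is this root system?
Compute the Cartan integers a_ij = 2(alpha_i, alpha_j)/(alpha_j, alpha_j); the resulting 5x5 Cartan matrix is
[[2, -1, 0, 0, 0], [-1, 2, 0, 0, -1], [0, 0, 2, -1, 0], [0, 0, -2, 2, -1], [0, -1, 0, -1, 2]].
The roots have two lengths (squared-length ratio 2:1); the short ones are alpha_{3}. The associated Dynkin diagram is a chain of 5 nodes with a double edge at one end; the terminal node there is the unique short simple root (B_5), so the type is B_5 (the algebra so(11)).

B_5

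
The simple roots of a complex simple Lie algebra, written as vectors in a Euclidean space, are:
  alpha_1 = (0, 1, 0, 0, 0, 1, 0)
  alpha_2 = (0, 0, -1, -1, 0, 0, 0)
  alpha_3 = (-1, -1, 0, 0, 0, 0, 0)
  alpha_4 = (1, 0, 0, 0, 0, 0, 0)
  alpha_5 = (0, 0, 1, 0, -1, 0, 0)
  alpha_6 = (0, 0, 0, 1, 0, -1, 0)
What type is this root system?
type B_6

Compute the Cartan integers a_ij = 2(alpha_i, alpha_j)/(alpha_j, alpha_j); the resulting 6x6 Cartan matrix is
[[2, 0, -1, 0, 0, -1], [0, 2, 0, 0, -1, -1], [-1, 0, 2, -2, 0, 0], [0, 0, -1, 2, 0, 0], [0, -1, 0, 0, 2, 0], [-1, -1, 0, 0, 0, 2]].
The roots have two lengths (squared-length ratio 2:1); the short ones are alpha_{4}. The associated Dynkin diagram is a chain of 6 nodes with a double edge at one end; the terminal node there is the unique short simple root (B_6), so the type is B_6 (the algebra so(13)).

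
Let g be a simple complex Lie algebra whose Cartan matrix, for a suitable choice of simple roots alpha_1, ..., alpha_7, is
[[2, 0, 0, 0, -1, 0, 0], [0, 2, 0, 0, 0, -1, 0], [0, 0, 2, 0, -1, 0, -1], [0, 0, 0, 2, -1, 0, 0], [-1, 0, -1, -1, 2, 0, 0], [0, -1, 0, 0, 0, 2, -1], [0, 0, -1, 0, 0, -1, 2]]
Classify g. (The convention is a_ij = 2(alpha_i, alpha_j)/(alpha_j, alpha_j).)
D_7 (so(14))

The matrix has rank 7 with 2's on the diagonal. Reading the off-diagonal entries as Dynkin edges (a single edge where a_ij = a_ji = -1; a double or triple edge where a_ij * a_ji = 2 or 3), the diagram is a chain of 5 nodes with a fork of two nodes at one end (D_7). One simple-root ordering that puts it in standard form is (alpha_2, alpha_6, alpha_7, alpha_3, alpha_5, alpha_1, alpha_4). So the algebra is type D_7, i.e. so(14).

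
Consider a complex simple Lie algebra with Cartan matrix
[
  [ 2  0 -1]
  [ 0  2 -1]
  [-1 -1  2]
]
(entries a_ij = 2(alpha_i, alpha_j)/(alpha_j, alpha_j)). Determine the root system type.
type A_3

The matrix has rank 3 with 2's on the diagonal. Reading the off-diagonal entries as Dynkin edges (a single edge where a_ij = a_ji = -1; a double or triple edge where a_ij * a_ji = 2 or 3), the diagram is a chain of 3 nodes with single edges (A_3). One simple-root ordering that puts it in standard form is (alpha_2, alpha_3, alpha_1). So the algebra is type A_3, i.e. sl(4).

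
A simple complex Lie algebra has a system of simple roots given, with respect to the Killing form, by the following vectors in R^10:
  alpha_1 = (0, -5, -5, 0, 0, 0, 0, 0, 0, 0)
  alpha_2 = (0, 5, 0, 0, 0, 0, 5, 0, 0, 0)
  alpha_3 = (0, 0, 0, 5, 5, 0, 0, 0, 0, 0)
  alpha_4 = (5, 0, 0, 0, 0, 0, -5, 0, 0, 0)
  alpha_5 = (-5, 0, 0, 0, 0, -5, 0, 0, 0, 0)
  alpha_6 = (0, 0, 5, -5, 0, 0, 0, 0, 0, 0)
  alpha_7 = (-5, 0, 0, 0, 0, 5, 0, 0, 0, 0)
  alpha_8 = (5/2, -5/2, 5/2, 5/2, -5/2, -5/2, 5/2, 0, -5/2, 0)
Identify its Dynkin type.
Compute the Cartan integers a_ij = 2(alpha_i, alpha_j)/(alpha_j, alpha_j); the resulting 8x8 Cartan matrix is
[[2, -1, 0, 0, 0, -1, 0, 0], [-1, 2, 0, -1, 0, 0, 0, 0], [0, 0, 2, 0, 0, -1, 0, 0], [0, -1, 0, 2, -1, 0, -1, 0], [0, 0, 0, -1, 2, 0, 0, 0], [-1, 0, -1, 0, 0, 2, 0, 0], [0, 0, 0, -1, 0, 0, 2, -1], [0, 0, 0, 0, 0, 0, -1, 2]].
All simple roots have the same length, so the diagram is simply laced. The associated Dynkin diagram is a chain of 7 nodes with one extra node attached to the third node from one end (E_8), so the type is E_8.

E8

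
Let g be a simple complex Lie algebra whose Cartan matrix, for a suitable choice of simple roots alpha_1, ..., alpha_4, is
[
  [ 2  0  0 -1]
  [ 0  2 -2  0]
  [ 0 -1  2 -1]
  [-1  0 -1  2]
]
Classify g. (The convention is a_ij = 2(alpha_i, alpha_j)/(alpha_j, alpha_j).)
The matrix has rank 4 with 2's on the diagonal. Reading the off-diagonal entries as Dynkin edges (a single edge where a_ij = a_ji = -1; a double or triple edge where a_ij * a_ji = 2 or 3), the diagram is a chain of 4 nodes with a double edge at one end; the terminal node there is the unique long simple root (C_4). One simple-root ordering that puts it in standard form is (alpha_1, alpha_4, alpha_3, alpha_2). So the algebra is type C_4, i.e. sp(8).

C_4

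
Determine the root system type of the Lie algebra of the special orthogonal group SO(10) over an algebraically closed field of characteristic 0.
This is so(10) with 10 even, which has dimension 10(10-1)/2 = 45 and rank 10/2 = 5. In the classification of classical Lie algebras, the orthogonal algebra so(2n) in an even number of variables has type D_n; here n = 5, so the Dynkin diagram is a chain of 3 nodes with a fork of two nodes at one end (D_5). Hence the type is D_5.

D_5 (so(10))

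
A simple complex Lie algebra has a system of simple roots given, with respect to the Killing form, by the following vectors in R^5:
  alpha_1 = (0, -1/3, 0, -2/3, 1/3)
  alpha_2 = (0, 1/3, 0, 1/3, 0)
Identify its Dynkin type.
Compute the Cartan integers a_ij = 2(alpha_i, alpha_j)/(alpha_j, alpha_j); the resulting 2x2 Cartan matrix is
[[2, -3], [-1, 2]].
The roots have two lengths (squared-length ratio 3:1); the short ones are alpha_{2}. The associated Dynkin diagram is two nodes joined by a triple edge (G_2), so the type is G_2.

G_2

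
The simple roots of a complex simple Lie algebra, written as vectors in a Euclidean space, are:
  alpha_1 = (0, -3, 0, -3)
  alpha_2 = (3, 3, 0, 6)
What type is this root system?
Compute the Cartan integers a_ij = 2(alpha_i, alpha_j)/(alpha_j, alpha_j); the resulting 2x2 Cartan matrix is
[[2, -1], [-3, 2]].
The roots have two lengths (squared-length ratio 3:1); the short ones are alpha_{1}. The associated Dynkin diagram is two nodes joined by a triple edge (G_2), so the type is G_2.

type G_2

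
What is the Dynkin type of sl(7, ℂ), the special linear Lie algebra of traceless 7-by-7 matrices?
This is sl(7), which has dimension 7^2 - 1 = 48 and rank 7 - 1 = 6 (a Cartan subalgebra is the diagonal traceless matrices). In the classification of classical Lie algebras, the special linear algebra sl(n+1) has type A_n; here n = 6, so the Dynkin diagram is a chain of 6 nodes with single edges (A_6). Hence the type is A_6.

A6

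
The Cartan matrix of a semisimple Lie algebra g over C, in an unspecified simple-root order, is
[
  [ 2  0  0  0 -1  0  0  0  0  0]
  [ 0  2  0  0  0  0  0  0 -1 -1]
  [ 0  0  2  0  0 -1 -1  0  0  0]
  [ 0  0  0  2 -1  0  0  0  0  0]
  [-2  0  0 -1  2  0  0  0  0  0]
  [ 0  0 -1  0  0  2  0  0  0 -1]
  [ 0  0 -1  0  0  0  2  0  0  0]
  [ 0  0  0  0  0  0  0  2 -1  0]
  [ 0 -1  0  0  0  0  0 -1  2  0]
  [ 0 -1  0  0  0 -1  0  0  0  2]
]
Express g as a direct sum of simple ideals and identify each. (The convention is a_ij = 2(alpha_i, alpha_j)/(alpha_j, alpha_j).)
A_7 + B_3

The diagram associated to this matrix has two connected components: the simple roots {alpha_2, alpha_3, alpha_6, alpha_7, alpha_8, alpha_9, alpha_10} form a chain of 7 nodes with single edges (A_7), and {alpha_1, alpha_4, alpha_5} form a chain of 3 nodes with a double edge at one end; the terminal node there is the unique short simple root (B_3). A semisimple Lie algebra decomposes uniquely as the direct sum of simple ideals, one per connected component of its Dynkin diagram, so g ≅ A_7 ⊕ B_3 (dimension 63 + 21 = 84).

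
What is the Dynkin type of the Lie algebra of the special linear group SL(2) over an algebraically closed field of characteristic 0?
A1

This is sl(2), which has dimension 2^2 - 1 = 3 and rank 2 - 1 = 1 (a Cartan subalgebra is the diagonal traceless matrices). In the classification of classical Lie algebras, the special linear algebra sl(n+1) has type A_n; here n = 1, so the Dynkin diagram is a chain of 1 nodes with single edges (A_1). Hence the type is A_1.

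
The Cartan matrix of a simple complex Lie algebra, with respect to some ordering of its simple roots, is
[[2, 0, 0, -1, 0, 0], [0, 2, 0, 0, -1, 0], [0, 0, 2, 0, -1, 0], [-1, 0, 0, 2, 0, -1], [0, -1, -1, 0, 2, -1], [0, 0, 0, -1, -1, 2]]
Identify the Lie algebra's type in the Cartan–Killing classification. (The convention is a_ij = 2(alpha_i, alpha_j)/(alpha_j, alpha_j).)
The matrix has rank 6 with 2's on the diagonal. Reading the off-diagonal entries as Dynkin edges (a single edge where a_ij = a_ji = -1; a double or triple edge where a_ij * a_ji = 2 or 3), the diagram is a chain of 4 nodes with a fork of two nodes at one end (D_6). One simple-root ordering that puts it in standard form is (alpha_1, alpha_4, alpha_6, alpha_5, alpha_2, alpha_3). So the algebra is type D_6, i.e. so(12).

D_6 (so(12))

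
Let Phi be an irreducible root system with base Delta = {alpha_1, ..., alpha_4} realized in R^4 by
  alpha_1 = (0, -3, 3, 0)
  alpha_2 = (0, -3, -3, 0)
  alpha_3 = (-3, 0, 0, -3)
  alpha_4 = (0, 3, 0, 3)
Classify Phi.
D4

Compute the Cartan integers a_ij = 2(alpha_i, alpha_j)/(alpha_j, alpha_j); the resulting 4x4 Cartan matrix is
[[2, 0, 0, -1], [0, 2, 0, -1], [0, 0, 2, -1], [-1, -1, -1, 2]].
All simple roots have the same length, so the diagram is simply laced. The associated Dynkin diagram is a chain of 2 nodes with a fork of two nodes at one end (D_4), so the type is D_4 (the algebra so(8)).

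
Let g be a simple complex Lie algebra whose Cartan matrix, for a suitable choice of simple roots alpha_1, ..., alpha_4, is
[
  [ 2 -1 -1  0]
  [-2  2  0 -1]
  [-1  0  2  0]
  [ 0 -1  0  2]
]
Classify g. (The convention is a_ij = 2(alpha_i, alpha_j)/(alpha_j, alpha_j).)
F_4

The matrix has rank 4 with 2's on the diagonal. Reading the off-diagonal entries as Dynkin edges (a single edge where a_ij = a_ji = -1; a double or triple edge where a_ij * a_ji = 2 or 3), the diagram is a chain of 4 nodes with a double edge between the middle two (F_4). One simple-root ordering that puts it in standard form is (alpha_4, alpha_2, alpha_1, alpha_3). So the algebra is type F_4.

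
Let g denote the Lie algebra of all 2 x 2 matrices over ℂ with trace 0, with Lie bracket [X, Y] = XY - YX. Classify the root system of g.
This is sl(2), which has dimension 2^2 - 1 = 3 and rank 2 - 1 = 1 (a Cartan subalgebra is the diagonal traceless matrices). In the classification of classical Lie algebras, the special linear algebra sl(n+1) has type A_n; here n = 1, so the Dynkin diagram is a chain of 1 nodes with single edges (A_1). Hence the type is A_1.

A_1 (sl(2))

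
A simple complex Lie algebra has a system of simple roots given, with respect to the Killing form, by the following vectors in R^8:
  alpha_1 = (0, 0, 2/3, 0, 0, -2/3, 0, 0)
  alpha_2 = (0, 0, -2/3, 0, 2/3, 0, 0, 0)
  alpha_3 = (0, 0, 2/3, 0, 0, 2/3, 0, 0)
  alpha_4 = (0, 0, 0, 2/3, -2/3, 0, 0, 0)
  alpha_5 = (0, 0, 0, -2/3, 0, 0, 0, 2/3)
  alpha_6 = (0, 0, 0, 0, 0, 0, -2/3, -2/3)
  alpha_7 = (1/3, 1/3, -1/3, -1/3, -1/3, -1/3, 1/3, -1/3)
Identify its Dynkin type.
E_7

Compute the Cartan integers a_ij = 2(alpha_i, alpha_j)/(alpha_j, alpha_j); the resulting 7x7 Cartan matrix is
[[2, -1, 0, 0, 0, 0, 0], [-1, 2, -1, -1, 0, 0, 0], [0, -1, 2, 0, 0, 0, -1], [0, -1, 0, 2, -1, 0, 0], [0, 0, 0, -1, 2, -1, 0], [0, 0, 0, 0, -1, 2, 0], [0, 0, -1, 0, 0, 0, 2]].
All simple roots have the same length, so the diagram is simply laced. The associated Dynkin diagram is a chain of 6 nodes with one extra node attached to the third node from one end (E_7), so the type is E_7.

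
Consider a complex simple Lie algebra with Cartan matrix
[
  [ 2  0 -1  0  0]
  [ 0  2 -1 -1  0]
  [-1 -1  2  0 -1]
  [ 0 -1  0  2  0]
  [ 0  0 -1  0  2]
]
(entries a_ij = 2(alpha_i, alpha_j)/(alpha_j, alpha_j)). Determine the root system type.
type D_5

The matrix has rank 5 with 2's on the diagonal. Reading the off-diagonal entries as Dynkin edges (a single edge where a_ij = a_ji = -1; a double or triple edge where a_ij * a_ji = 2 or 3), the diagram is a chain of 3 nodes with a fork of two nodes at one end (D_5). One simple-root ordering that puts it in standard form is (alpha_4, alpha_2, alpha_3, alpha_5, alpha_1). So the algebra is type D_5, i.e. so(10).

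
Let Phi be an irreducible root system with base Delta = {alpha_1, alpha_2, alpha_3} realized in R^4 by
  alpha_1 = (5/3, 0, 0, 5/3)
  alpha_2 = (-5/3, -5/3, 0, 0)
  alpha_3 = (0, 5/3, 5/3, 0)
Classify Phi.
Compute the Cartan integers a_ij = 2(alpha_i, alpha_j)/(alpha_j, alpha_j); the resulting 3x3 Cartan matrix is
[[2, -1, 0], [-1, 2, -1], [0, -1, 2]].
All simple roots have the same length, so the diagram is simply laced. The associated Dynkin diagram is a chain of 3 nodes with single edges (A_3), so the type is A_3 (the algebra sl(4)).

A_3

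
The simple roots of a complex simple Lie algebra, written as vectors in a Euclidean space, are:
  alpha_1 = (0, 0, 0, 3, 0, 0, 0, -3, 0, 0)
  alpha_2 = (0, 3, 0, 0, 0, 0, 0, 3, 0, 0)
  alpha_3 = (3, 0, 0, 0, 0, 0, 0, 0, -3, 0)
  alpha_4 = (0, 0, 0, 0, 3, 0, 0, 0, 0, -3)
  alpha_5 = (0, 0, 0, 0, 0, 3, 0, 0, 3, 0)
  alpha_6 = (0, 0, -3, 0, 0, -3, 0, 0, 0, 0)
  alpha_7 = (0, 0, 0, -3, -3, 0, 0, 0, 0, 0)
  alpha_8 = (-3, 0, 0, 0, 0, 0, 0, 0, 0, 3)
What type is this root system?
A8

Compute the Cartan integers a_ij = 2(alpha_i, alpha_j)/(alpha_j, alpha_j); the resulting 8x8 Cartan matrix is
[[2, -1, 0, 0, 0, 0, -1, 0], [-1, 2, 0, 0, 0, 0, 0, 0], [0, 0, 2, 0, -1, 0, 0, -1], [0, 0, 0, 2, 0, 0, -1, -1], [0, 0, -1, 0, 2, -1, 0, 0], [0, 0, 0, 0, -1, 2, 0, 0], [-1, 0, 0, -1, 0, 0, 2, 0], [0, 0, -1, -1, 0, 0, 0, 2]].
All simple roots have the same length, so the diagram is simply laced. The associated Dynkin diagram is a chain of 8 nodes with single edges (A_8), so the type is A_8 (the algebra sl(9)).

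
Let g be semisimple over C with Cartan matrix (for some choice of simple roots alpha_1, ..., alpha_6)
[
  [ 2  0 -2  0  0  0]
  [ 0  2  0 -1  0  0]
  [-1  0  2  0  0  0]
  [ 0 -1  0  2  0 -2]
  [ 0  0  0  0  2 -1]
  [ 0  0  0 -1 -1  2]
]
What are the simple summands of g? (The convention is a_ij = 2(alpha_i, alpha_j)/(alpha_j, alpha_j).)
B_2 (so(5)) ⊕ F_4

The diagram associated to this matrix has two connected components: the simple roots {alpha_1, alpha_3} form a chain of 2 nodes with a double edge at one end; the terminal node there is the unique short simple root (B_2), and {alpha_2, alpha_4, alpha_5, alpha_6} form a chain of 4 nodes with a double edge between the middle two (F_4). A semisimple Lie algebra decomposes uniquely as the direct sum of simple ideals, one per connected component of its Dynkin diagram, so g ≅ B_2 ⊕ F_4 (dimension 10 + 52 = 62).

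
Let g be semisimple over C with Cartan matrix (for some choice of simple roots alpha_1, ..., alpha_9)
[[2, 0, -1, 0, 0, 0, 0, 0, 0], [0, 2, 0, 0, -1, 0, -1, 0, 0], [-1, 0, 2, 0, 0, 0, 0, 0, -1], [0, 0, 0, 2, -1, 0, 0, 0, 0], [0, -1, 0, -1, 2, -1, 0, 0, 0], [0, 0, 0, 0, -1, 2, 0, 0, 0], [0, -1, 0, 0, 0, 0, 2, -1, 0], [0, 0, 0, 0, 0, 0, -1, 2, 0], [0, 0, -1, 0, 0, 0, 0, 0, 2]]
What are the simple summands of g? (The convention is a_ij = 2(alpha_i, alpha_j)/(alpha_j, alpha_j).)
A_3 (sl(4)) ⊕ D_6 (so(12))

The diagram associated to this matrix has two connected components: the simple roots {alpha_1, alpha_3, alpha_9} form a chain of 3 nodes with single edges (A_3), and {alpha_2, alpha_4, alpha_5, alpha_6, alpha_7, alpha_8} form a chain of 4 nodes with a fork of two nodes at one end (D_6). A semisimple Lie algebra decomposes uniquely as the direct sum of simple ideals, one per connected component of its Dynkin diagram, so g ≅ A_3 ⊕ D_6 (dimension 15 + 66 = 81).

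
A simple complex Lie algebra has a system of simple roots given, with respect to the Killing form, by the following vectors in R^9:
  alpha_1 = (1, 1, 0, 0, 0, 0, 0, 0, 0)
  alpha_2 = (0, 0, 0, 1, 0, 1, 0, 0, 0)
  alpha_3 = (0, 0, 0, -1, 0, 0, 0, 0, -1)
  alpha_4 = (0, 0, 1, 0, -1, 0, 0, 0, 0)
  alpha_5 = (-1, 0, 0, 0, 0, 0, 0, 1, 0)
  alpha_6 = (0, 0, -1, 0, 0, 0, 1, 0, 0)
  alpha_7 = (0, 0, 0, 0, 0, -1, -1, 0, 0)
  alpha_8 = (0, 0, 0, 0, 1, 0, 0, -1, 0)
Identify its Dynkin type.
A8

Compute the Cartan integers a_ij = 2(alpha_i, alpha_j)/(alpha_j, alpha_j); the resulting 8x8 Cartan matrix is
[[2, 0, 0, 0, -1, 0, 0, 0], [0, 2, -1, 0, 0, 0, -1, 0], [0, -1, 2, 0, 0, 0, 0, 0], [0, 0, 0, 2, 0, -1, 0, -1], [-1, 0, 0, 0, 2, 0, 0, -1], [0, 0, 0, -1, 0, 2, -1, 0], [0, -1, 0, 0, 0, -1, 2, 0], [0, 0, 0, -1, -1, 0, 0, 2]].
All simple roots have the same length, so the diagram is simply laced. The associated Dynkin diagram is a chain of 8 nodes with single edges (A_8), so the type is A_8 (the algebra sl(9)).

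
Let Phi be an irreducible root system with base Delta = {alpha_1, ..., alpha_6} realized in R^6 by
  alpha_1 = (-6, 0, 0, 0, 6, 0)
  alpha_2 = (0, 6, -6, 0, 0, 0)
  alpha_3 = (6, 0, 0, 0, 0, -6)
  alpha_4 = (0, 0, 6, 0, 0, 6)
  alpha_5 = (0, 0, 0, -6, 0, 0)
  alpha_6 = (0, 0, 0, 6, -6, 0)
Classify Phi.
type B_6

Compute the Cartan integers a_ij = 2(alpha_i, alpha_j)/(alpha_j, alpha_j); the resulting 6x6 Cartan matrix is
[[2, 0, -1, 0, 0, -1], [0, 2, 0, -1, 0, 0], [-1, 0, 2, -1, 0, 0], [0, -1, -1, 2, 0, 0], [0, 0, 0, 0, 2, -1], [-1, 0, 0, 0, -2, 2]].
The roots have two lengths (squared-length ratio 2:1); the short ones are alpha_{5}. The associated Dynkin diagram is a chain of 6 nodes with a double edge at one end; the terminal node there is the unique short simple root (B_6), so the type is B_6 (the algebra so(13)).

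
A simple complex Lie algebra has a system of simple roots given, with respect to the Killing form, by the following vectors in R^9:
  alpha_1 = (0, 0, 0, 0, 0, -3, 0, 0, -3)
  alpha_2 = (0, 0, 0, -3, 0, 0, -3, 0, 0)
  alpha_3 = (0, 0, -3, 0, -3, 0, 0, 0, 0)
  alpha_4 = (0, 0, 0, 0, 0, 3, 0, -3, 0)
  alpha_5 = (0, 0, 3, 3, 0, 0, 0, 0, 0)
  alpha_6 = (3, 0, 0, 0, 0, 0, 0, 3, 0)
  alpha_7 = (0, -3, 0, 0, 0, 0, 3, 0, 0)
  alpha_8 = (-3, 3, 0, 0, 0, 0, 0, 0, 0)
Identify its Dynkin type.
A_8

Compute the Cartan integers a_ij = 2(alpha_i, alpha_j)/(alpha_j, alpha_j); the resulting 8x8 Cartan matrix is
[[2, 0, 0, -1, 0, 0, 0, 0], [0, 2, 0, 0, -1, 0, -1, 0], [0, 0, 2, 0, -1, 0, 0, 0], [-1, 0, 0, 2, 0, -1, 0, 0], [0, -1, -1, 0, 2, 0, 0, 0], [0, 0, 0, -1, 0, 2, 0, -1], [0, -1, 0, 0, 0, 0, 2, -1], [0, 0, 0, 0, 0, -1, -1, 2]].
All simple roots have the same length, so the diagram is simply laced. The associated Dynkin diagram is a chain of 8 nodes with single edges (A_8), so the type is A_8 (the algebra sl(9)).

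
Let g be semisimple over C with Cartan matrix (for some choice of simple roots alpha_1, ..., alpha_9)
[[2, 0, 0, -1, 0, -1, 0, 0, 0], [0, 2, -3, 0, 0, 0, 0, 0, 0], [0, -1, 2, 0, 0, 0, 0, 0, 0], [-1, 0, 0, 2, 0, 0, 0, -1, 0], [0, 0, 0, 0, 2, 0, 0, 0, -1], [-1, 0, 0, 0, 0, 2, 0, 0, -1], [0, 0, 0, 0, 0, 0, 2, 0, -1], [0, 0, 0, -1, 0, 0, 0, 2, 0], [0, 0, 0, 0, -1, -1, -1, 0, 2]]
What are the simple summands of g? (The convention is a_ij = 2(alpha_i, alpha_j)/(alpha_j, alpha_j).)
The diagram associated to this matrix has two connected components: the simple roots {alpha_1, alpha_4, alpha_5, alpha_6, alpha_7, alpha_8, alpha_9} form a chain of 5 nodes with a fork of two nodes at one end (D_7), and {alpha_2, alpha_3} form two nodes joined by a triple edge (G_2). A semisimple Lie algebra decomposes uniquely as the direct sum of simple ideals, one per connected component of its Dynkin diagram, so g ≅ D_7 ⊕ G_2 (dimension 91 + 14 = 105).

D_7 (so(14)) + G_2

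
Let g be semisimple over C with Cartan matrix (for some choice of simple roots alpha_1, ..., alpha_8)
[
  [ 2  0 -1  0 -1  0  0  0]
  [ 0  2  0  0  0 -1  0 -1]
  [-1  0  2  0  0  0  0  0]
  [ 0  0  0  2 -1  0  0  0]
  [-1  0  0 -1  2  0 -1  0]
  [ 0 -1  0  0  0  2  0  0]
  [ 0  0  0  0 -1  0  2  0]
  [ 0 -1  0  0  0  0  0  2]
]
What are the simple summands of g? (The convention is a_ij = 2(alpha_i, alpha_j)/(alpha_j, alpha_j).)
A3 ⊕ D5

The diagram associated to this matrix has two connected components: the simple roots {alpha_2, alpha_6, alpha_8} form a chain of 3 nodes with single edges (A_3), and {alpha_1, alpha_3, alpha_4, alpha_5, alpha_7} form a chain of 3 nodes with a fork of two nodes at one end (D_5). A semisimple Lie algebra decomposes uniquely as the direct sum of simple ideals, one per connected component of its Dynkin diagram, so g ≅ A_3 ⊕ D_5 (dimension 15 + 45 = 60).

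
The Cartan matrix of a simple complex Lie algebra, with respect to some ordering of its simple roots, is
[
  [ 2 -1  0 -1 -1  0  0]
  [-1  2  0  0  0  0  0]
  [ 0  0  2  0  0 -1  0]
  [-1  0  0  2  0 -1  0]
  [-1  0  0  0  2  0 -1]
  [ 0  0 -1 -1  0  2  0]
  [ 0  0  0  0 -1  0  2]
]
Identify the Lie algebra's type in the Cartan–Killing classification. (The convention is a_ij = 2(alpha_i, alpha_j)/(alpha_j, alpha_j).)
E_7

The matrix has rank 7 with 2's on the diagonal. Reading the off-diagonal entries as Dynkin edges (a single edge where a_ij = a_ji = -1; a double or triple edge where a_ij * a_ji = 2 or 3), the diagram is a chain of 6 nodes with one extra node attached to the third node from one end (E_7). One simple-root ordering that puts it in standard form is (alpha_7, alpha_2, alpha_5, alpha_1, alpha_4, alpha_6, alpha_3). So the algebra is type E_7.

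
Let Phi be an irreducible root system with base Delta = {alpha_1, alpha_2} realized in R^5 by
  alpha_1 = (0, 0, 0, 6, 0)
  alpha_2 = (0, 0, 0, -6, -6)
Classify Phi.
Compute the Cartan integers a_ij = 2(alpha_i, alpha_j)/(alpha_j, alpha_j); the resulting 2x2 Cartan matrix is
[[2, -1], [-2, 2]].
The roots have two lengths (squared-length ratio 2:1); the short ones are alpha_{1}. The associated Dynkin diagram is a chain of 2 nodes with a double edge at one end; the terminal node there is the unique short simple root (B_2), so the type is B_2 (the algebra so(5)).

B_2 (so(5))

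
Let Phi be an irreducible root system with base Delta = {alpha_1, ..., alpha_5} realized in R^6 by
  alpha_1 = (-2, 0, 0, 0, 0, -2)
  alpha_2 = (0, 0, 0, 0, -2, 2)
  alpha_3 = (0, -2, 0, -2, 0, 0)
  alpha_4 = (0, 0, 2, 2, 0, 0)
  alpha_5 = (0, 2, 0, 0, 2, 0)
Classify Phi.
A5

Compute the Cartan integers a_ij = 2(alpha_i, alpha_j)/(alpha_j, alpha_j); the resulting 5x5 Cartan matrix is
[[2, -1, 0, 0, 0], [-1, 2, 0, 0, -1], [0, 0, 2, -1, -1], [0, 0, -1, 2, 0], [0, -1, -1, 0, 2]].
All simple roots have the same length, so the diagram is simply laced. The associated Dynkin diagram is a chain of 5 nodes with single edges (A_5), so the type is A_5 (the algebra sl(6)).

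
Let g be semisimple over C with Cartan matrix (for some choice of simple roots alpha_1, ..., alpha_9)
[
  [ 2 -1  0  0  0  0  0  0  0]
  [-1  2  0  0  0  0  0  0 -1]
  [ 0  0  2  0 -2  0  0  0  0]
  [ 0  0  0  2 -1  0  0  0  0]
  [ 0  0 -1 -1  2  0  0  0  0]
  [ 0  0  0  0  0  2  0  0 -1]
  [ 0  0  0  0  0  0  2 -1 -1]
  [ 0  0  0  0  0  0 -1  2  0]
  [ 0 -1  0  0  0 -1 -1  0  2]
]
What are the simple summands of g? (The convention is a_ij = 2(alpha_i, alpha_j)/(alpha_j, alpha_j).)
type C_3 + type E_6

The diagram associated to this matrix has two connected components: the simple roots {alpha_3, alpha_4, alpha_5} form a chain of 3 nodes with a double edge at one end; the terminal node there is the unique long simple root (C_3), and {alpha_1, alpha_2, alpha_6, alpha_7, alpha_8, alpha_9} form a chain of 5 nodes with one extra node attached to the third node from one end (E_6). A semisimple Lie algebra decomposes uniquely as the direct sum of simple ideals, one per connected component of its Dynkin diagram, so g ≅ C_3 ⊕ E_6 (dimension 21 + 78 = 99).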